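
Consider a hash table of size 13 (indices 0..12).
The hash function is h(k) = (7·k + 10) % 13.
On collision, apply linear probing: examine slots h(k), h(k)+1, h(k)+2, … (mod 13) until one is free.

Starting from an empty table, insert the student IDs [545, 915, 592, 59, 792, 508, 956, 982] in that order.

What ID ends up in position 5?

508

Insert 545: h=3, slot 3 empty → index 3.
Insert 915: h=6, slot 6 empty → index 6.
Insert 592: h=7, slot 7 empty → index 7.
Insert 59: h=7, slot 7 occupied → index 8.
Insert 792: h=3, slot 3 occupied → index 4.
Insert 508: h=4, slot 4 occupied → index 5.
Insert 956: h=7, slots 7,8 occupied → index 9.
Insert 982: h=7, slots 7,8,9 occupied → index 10.
Table: [-, -, -, 545, 792, 508, 915, 592, 59, 956, 982, -, -]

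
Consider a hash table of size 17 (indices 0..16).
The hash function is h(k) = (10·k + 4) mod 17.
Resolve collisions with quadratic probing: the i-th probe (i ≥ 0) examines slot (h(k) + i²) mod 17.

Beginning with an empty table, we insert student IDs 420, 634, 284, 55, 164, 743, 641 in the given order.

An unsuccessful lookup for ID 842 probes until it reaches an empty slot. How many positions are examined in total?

3

Insert 420: h=5, slot 5 empty -> index 5.
Insert 634: h=3, slot 3 empty -> index 3.
Insert 284: h=5, slot 5 occupied -> index 6.
Insert 55: h=10, slot 10 empty -> index 10.
Insert 164: h=12, slot 12 empty -> index 12.
Insert 743: h=5, slots 5,6 occupied -> index 9.
Insert 641: h=5, slots 5,6,9 occupied -> index 14.
Table: [., ., ., 634, ., 420, 284, ., ., 743, 55, ., 164, ., 641, ., .]
Lookup 842: h=9, probe 9,10,13 → slot 13 empty, not found.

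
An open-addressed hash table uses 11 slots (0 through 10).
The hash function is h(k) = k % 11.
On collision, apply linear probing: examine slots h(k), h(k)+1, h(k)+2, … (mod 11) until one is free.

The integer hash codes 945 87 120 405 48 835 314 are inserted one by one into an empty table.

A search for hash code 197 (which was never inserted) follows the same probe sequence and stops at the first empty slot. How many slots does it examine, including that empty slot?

945 hashes to 10; slot 10 is free → place at 10.
87 hashes to 10; 10 taken → place at 0.
120 hashes to 10; 10,0 taken → place at 1.
405 hashes to 9; slot 9 is free → place at 9.
48 hashes to 4; slot 4 is free → place at 4.
835 hashes to 10; 10,0,1 taken → place at 2.
314 hashes to 6; slot 6 is free → place at 6.
Table: [87, 120, 835, ., 48, ., 314, ., ., 405, 945]
Lookup 197: h=10, probe 10,0,1,2,3 → slot 3 empty, not found.

5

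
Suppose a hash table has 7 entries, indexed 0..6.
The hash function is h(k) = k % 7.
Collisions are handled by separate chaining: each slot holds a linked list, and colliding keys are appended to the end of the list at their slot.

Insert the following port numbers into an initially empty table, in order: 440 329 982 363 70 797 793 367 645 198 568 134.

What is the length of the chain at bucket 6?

3

Insert 440: h=6, bucket 6 empty → new chain.
Insert 329: h=0, bucket 0 empty → new chain.
Insert 982: h=2, bucket 2 empty → new chain.
Insert 363: h=6, bucket 6 nonempty → append to chain.
Insert 70: h=0, bucket 0 nonempty → append to chain.
Insert 797: h=6, bucket 6 nonempty → append to chain.
Insert 793: h=2, bucket 2 nonempty → append to chain.
Insert 367: h=3, bucket 3 empty → new chain.
Insert 645: h=1, bucket 1 empty → new chain.
Insert 198: h=2, bucket 2 nonempty → append to chain.
Insert 568: h=1, bucket 1 nonempty → append to chain.
Insert 134: h=1, bucket 1 nonempty → append to chain.
Final buckets:
0: 329 -> 70
1: 645 -> 568 -> 134
2: 982 -> 793 -> 198
3: 367
4: —
5: —
6: 440 -> 363 -> 797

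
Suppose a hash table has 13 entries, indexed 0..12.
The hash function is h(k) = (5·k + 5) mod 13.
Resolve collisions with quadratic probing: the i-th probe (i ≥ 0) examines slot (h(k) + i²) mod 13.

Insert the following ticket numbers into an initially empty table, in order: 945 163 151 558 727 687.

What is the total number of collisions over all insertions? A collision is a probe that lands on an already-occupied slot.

2

945: h=11 => slot 11
163: h=1 => slot 1
151: h=6 => slot 6
558: h=0 => slot 0
727: h=0, probe 0,1,4 => slot 4
687: h=8 => slot 8
Table: [558, 163, ∅, ∅, 727, ∅, 151, ∅, 687, ∅, ∅, 945, ∅]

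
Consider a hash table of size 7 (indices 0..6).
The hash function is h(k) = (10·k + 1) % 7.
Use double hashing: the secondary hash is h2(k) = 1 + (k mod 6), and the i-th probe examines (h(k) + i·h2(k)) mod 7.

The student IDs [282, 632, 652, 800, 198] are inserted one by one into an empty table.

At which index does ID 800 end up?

6

282 hashes to 0; slot 0 is free → place at 0.
632 hashes to 0, h2=3; 0 taken → place at 3.
652 hashes to 4; slot 4 is free → place at 4.
800 hashes to 0, h2=3; 0,3 taken → place at 6.
198 hashes to 0, h2=1; 0 taken → place at 1.
Table: [282, 198, ., 632, 652, ., 800]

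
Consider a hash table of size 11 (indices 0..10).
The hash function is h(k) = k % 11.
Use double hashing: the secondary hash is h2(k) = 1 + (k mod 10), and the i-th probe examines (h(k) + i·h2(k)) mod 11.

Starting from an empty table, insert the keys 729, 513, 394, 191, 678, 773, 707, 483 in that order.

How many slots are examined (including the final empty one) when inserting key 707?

3

729: h=3 => slot 3
513: h=7 => slot 7
394: h=9 => slot 9
191: h=4 => slot 4
678: h=7, h2=9, probe 7,5 => slot 5
773: h=3, h2=4, probe 3,7,0 => slot 0
707: h=3, h2=8, probe 3,0,8 => slot 8
483: h=10 => slot 10
Table: [773, ., ., 729, 191, 678, ., 513, 707, 394, 483]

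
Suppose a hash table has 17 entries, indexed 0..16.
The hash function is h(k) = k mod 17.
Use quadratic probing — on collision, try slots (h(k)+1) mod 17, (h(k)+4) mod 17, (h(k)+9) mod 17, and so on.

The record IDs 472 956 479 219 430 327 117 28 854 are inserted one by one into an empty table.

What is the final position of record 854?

Insert 472: h=13, slot 13 empty → index 13.
Insert 956: h=4, slot 4 empty → index 4.
Insert 479: h=3, slot 3 empty → index 3.
Insert 219: h=15, slot 15 empty → index 15.
Insert 430: h=5, slot 5 empty → index 5.
Insert 327: h=4, slots 4,5 occupied → index 8.
Insert 117: h=15, slot 15 occupied → index 16.
Insert 28: h=11, slot 11 empty → index 11.
Insert 854: h=4, slots 4,5,8,13,3 occupied → index 12.
Table: [-, -, -, 479, 956, 430, -, -, 327, -, -, 28, 854, 472, -, 219, 117]

12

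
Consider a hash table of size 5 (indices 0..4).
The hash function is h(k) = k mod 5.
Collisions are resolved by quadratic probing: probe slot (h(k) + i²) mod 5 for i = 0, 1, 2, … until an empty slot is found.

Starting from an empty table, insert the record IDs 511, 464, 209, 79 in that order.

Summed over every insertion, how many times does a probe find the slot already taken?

3

511: h=1 => slot 1
464: h=4 => slot 4
209: h=4, probe 4,0 => slot 0
79: h=4, probe 4,0,3 => slot 3
Table: [209, 511, ∅, 79, 464]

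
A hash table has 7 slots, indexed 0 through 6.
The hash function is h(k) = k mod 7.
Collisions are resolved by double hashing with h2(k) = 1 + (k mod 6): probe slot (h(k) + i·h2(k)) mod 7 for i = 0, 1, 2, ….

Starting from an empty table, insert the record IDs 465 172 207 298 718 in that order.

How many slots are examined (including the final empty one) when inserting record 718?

3

465: h=3 → slot 3
172: h=4 → slot 4
207: h=4, h2=4, probe 4,1 → slot 1
298: h=4, h2=5, probe 4,2 → slot 2
718: h=4, h2=5, probe 4,2,0 → slot 0
Table: [718, 207, 298, 465, 172, -, -]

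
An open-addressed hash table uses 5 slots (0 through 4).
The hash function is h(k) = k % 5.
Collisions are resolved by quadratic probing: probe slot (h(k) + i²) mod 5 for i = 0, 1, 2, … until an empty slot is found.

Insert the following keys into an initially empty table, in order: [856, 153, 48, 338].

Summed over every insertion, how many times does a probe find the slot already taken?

3

856 hashes to 1; slot 1 is free → place at 1.
153 hashes to 3; slot 3 is free → place at 3.
48 hashes to 3; 3 taken → place at 4.
338 hashes to 3; 3,4 taken → place at 2.
Table: [∅, 856, 338, 153, 48]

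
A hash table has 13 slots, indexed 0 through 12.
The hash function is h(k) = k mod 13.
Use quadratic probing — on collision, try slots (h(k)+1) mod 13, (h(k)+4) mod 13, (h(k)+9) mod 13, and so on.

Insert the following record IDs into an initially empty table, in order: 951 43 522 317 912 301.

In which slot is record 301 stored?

951 hashes to 2; slot 2 is free -> place at 2.
43 hashes to 4; slot 4 is free -> place at 4.
522 hashes to 2; 2 taken -> place at 3.
317 hashes to 5; slot 5 is free -> place at 5.
912 hashes to 2; 2,3 taken -> place at 6.
301 hashes to 2; 2,3,6 taken -> place at 11.
Table: [—, —, 951, 522, 43, 317, 912, —, —, —, —, 301, —]

11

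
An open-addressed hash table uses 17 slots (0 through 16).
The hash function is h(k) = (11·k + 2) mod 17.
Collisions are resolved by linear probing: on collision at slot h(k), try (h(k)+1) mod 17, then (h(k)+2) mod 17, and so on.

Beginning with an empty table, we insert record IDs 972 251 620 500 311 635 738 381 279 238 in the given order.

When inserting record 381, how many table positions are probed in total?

3

Insert 972: h=1, slot 1 empty => index 1.
Insert 251: h=9, slot 9 empty => index 9.
Insert 620: h=5, slot 5 empty => index 5.
Insert 500: h=11, slot 11 empty => index 11.
Insert 311: h=6, slot 6 empty => index 6.
Insert 635: h=0, slot 0 empty => index 0.
Insert 738: h=11, slot 11 occupied => index 12.
Insert 381: h=11, slots 11,12 occupied => index 13.
Insert 279: h=11, slots 11,12,13 occupied => index 14.
Insert 238: h=2, slot 2 empty => index 2.
Table: [635, 972, 238, _, _, 620, 311, _, _, 251, _, 500, 738, 381, 279, _, _]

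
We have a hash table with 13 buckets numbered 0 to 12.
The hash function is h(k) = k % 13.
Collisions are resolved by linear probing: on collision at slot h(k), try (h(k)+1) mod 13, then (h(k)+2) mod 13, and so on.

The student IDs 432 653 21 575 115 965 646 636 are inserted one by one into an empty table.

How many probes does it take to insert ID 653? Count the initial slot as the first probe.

2

432: h=3 => slot 3
653: h=3, probe 3,4 => slot 4
21: h=8 => slot 8
575: h=3, probe 3,4,5 => slot 5
115: h=11 => slot 11
965: h=3, probe 3,4,5,6 => slot 6
646: h=9 => slot 9
636: h=12 => slot 12
Table: [-, -, -, 432, 653, 575, 965, -, 21, 646, -, 115, 636]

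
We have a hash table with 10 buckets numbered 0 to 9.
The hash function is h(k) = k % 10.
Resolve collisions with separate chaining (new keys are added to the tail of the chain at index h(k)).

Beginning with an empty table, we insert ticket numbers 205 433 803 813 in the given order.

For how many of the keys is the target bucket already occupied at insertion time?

Insert 205: h=5, bucket 5 empty -> new chain.
Insert 433: h=3, bucket 3 empty -> new chain.
Insert 803: h=3, bucket 3 nonempty -> append to chain.
Insert 813: h=3, bucket 3 nonempty -> append to chain.
Final buckets:
0: .
1: .
2: .
3: 433 -> 803 -> 813
4: .
5: 205
6: .
7: .
8: .
9: .

2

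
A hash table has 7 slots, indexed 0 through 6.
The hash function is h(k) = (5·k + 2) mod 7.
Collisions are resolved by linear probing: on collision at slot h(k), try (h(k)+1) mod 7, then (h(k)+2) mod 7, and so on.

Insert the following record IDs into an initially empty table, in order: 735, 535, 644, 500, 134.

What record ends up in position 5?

500

735: h=2 -> slot 2
535: h=3 -> slot 3
644: h=2, probe 2,3,4 -> slot 4
500: h=3, probe 3,4,5 -> slot 5
134: h=0 -> slot 0
Table: [134, ∅, 735, 535, 644, 500, ∅]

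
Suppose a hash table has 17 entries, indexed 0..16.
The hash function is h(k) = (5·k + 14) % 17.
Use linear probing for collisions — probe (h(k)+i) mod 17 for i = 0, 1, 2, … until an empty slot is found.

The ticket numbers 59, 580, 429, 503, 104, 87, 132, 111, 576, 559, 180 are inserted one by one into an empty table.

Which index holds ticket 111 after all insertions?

10

59 hashes to 3; slot 3 is free → place at 3.
580 hashes to 7; slot 7 is free → place at 7.
429 hashes to 0; slot 0 is free → place at 0.
503 hashes to 13; slot 13 is free → place at 13.
104 hashes to 7; 7 taken → place at 8.
87 hashes to 7; 7,8 taken → place at 9.
132 hashes to 11; slot 11 is free → place at 11.
111 hashes to 8; 8,9 taken → place at 10.
576 hashes to 4; slot 4 is free → place at 4.
559 hashes to 4; 4 taken → place at 5.
180 hashes to 13; 13 taken → place at 14.
Table: [429, —, —, 59, 576, 559, —, 580, 104, 87, 111, 132, —, 503, 180, —, —]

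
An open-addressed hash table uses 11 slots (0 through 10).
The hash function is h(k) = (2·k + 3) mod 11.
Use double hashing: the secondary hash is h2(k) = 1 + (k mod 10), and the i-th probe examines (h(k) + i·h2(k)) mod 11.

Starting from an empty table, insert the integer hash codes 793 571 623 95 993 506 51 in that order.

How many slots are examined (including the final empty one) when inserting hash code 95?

3

793 hashes to 5; slot 5 is free => place at 5.
571 hashes to 1; slot 1 is free => place at 1.
623 hashes to 6; slot 6 is free => place at 6.
95 hashes to 6, h2=6; 6,1 taken => place at 7.
993 hashes to 9; slot 9 is free => place at 9.
506 hashes to 3; slot 3 is free => place at 3.
51 hashes to 6, h2=2; 6 taken => place at 8.
Table: [—, 571, —, 506, —, 793, 623, 95, 51, 993, —]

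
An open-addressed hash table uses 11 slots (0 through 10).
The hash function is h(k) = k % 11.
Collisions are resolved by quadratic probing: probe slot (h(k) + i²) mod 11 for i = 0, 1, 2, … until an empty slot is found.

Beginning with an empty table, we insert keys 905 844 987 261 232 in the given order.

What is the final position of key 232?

2

905 hashes to 3; slot 3 is free → place at 3.
844 hashes to 8; slot 8 is free → place at 8.
987 hashes to 8; 8 taken → place at 9.
261 hashes to 8; 8,9 taken → place at 1.
232 hashes to 1; 1 taken → place at 2.
Table: [—, 261, 232, 905, —, —, —, —, 844, 987, —]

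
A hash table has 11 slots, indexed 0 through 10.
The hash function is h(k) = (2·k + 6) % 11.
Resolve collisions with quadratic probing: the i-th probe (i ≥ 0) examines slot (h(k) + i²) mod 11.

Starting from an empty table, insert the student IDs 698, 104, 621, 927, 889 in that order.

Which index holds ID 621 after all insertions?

698 hashes to 5; slot 5 is free -> place at 5.
104 hashes to 5; 5 taken -> place at 6.
621 hashes to 5; 5,6 taken -> place at 9.
927 hashes to 1; slot 1 is free -> place at 1.
889 hashes to 2; slot 2 is free -> place at 2.
Table: [—, 927, 889, —, —, 698, 104, —, —, 621, —]

9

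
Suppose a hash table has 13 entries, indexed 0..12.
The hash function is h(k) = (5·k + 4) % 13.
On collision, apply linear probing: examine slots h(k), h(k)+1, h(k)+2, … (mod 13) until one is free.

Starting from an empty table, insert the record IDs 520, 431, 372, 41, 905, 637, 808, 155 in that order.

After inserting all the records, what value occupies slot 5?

372

Insert 520: h=4, slot 4 empty => index 4.
Insert 431: h=1, slot 1 empty => index 1.
Insert 372: h=5, slot 5 empty => index 5.
Insert 41: h=1, slot 1 occupied => index 2.
Insert 905: h=5, slot 5 occupied => index 6.
Insert 637: h=4, slots 4,5,6 occupied => index 7.
Insert 808: h=1, slots 1,2 occupied => index 3.
Insert 155: h=12, slot 12 empty => index 12.
Table: [-, 431, 41, 808, 520, 372, 905, 637, -, -, -, -, 155]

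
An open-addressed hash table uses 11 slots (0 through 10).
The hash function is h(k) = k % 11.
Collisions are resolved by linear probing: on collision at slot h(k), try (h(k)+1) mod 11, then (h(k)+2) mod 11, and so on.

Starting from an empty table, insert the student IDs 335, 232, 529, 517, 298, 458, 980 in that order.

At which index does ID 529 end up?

335: h=5 => slot 5
232: h=1 => slot 1
529: h=1, probe 1,2 => slot 2
517: h=0 => slot 0
298: h=1, probe 1,2,3 => slot 3
458: h=7 => slot 7
980: h=1, probe 1,2,3,4 => slot 4
Table: [517, 232, 529, 298, 980, 335, -, 458, -, -, -]

2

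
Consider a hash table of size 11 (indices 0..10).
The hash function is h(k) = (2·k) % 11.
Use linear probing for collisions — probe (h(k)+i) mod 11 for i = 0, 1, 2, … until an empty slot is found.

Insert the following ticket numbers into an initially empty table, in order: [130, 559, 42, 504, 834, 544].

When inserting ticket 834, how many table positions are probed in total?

130: h=7 -> slot 7
559: h=7, probe 7,8 -> slot 8
42: h=7, probe 7,8,9 -> slot 9
504: h=7, probe 7,8,9,10 -> slot 10
834: h=7, probe 7,8,9,10,0 -> slot 0
544: h=10, probe 10,0,1 -> slot 1
Table: [834, 544, _, _, _, _, _, 130, 559, 42, 504]

5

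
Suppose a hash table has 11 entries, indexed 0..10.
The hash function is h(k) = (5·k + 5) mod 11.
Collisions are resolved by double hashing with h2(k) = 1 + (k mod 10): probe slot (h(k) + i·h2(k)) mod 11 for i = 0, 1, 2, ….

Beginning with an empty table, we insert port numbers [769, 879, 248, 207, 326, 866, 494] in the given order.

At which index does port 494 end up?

769: h=0 => slot 0
879: h=0, h2=10, probe 0,10 => slot 10
248: h=2 => slot 2
207: h=6 => slot 6
326: h=7 => slot 7
866: h=1 => slot 1
494: h=0, h2=5, probe 0,5 => slot 5
Table: [769, 866, 248, _, _, 494, 207, 326, _, _, 879]

5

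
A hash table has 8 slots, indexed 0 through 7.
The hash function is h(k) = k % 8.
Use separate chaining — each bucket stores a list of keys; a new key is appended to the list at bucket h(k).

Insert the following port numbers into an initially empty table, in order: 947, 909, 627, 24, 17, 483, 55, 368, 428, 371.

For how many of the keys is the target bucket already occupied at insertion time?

4

947 -> bucket 3
909 -> bucket 5
627 -> bucket 3 (collision)
24 -> bucket 0
17 -> bucket 1
483 -> bucket 3 (collision)
55 -> bucket 7
368 -> bucket 0 (collision)
428 -> bucket 4
371 -> bucket 3 (collision)
Final buckets:
0: 24 -> 368
1: 17
2: -
3: 947 -> 627 -> 483 -> 371
4: 428
5: 909
6: -
7: 55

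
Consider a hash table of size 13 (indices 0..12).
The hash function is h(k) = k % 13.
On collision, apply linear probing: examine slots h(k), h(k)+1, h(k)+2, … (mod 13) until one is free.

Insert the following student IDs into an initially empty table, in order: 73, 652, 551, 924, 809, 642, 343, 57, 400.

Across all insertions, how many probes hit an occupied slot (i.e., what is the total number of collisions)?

73 hashes to 8; slot 8 is free -> place at 8.
652 hashes to 2; slot 2 is free -> place at 2.
551 hashes to 5; slot 5 is free -> place at 5.
924 hashes to 1; slot 1 is free -> place at 1.
809 hashes to 3; slot 3 is free -> place at 3.
642 hashes to 5; 5 taken -> place at 6.
343 hashes to 5; 5,6 taken -> place at 7.
57 hashes to 5; 5,6,7,8 taken -> place at 9.
400 hashes to 10; slot 10 is free -> place at 10.
Table: [—, 924, 652, 809, —, 551, 642, 343, 73, 57, 400, —, —]

7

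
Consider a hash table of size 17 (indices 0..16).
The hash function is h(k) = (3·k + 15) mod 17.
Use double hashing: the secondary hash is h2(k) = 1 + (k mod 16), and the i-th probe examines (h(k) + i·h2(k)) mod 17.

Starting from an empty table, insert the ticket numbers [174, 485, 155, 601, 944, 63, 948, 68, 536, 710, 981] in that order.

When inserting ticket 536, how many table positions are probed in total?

Insert 174: h=10, slot 10 empty => index 10.
Insert 485: h=8, slot 8 empty => index 8.
Insert 155: h=4, slot 4 empty => index 4.
Insert 601: h=16, slot 16 empty => index 16.
Insert 944: h=8, h2=1, slot 8 occupied => index 9.
Insert 63: h=0, slot 0 empty => index 0.
Insert 948: h=3, slot 3 empty => index 3.
Insert 68: h=15, slot 15 empty => index 15.
Insert 536: h=8, h2=9, slots 8,0,9 occupied => index 1.
Insert 710: h=3, h2=7, slots 3,10,0 occupied => index 7.
Insert 981: h=0, h2=6, slot 0 occupied => index 6.
Table: [63, 536, ∅, 948, 155, ∅, 981, 710, 485, 944, 174, ∅, ∅, ∅, ∅, 68, 601]

4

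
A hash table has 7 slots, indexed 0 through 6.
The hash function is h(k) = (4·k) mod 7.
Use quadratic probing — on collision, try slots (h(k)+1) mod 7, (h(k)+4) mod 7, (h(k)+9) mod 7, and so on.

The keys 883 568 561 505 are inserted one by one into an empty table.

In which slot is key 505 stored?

6

883 hashes to 4; slot 4 is free => place at 4.
568 hashes to 4; 4 taken => place at 5.
561 hashes to 4; 4,5 taken => place at 1.
505 hashes to 4; 4,5,1 taken => place at 6.
Table: [—, 561, —, —, 883, 568, 505]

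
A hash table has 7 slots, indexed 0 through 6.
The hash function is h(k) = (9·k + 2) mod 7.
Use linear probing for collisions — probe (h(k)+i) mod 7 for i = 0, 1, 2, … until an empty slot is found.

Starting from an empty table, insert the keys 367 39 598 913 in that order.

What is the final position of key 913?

367: h=1 → slot 1
39: h=3 → slot 3
598: h=1, probe 1,2 → slot 2
913: h=1, probe 1,2,3,4 → slot 4
Table: [., 367, 598, 39, 913, ., .]

4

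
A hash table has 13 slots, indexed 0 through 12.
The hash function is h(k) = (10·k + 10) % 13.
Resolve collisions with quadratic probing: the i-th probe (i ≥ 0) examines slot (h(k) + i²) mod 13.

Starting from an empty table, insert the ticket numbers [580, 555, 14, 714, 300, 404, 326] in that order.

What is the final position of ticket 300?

8

580: h=12 -> slot 12
555: h=9 -> slot 9
14: h=7 -> slot 7
714: h=0 -> slot 0
300: h=7, probe 7,8 -> slot 8
404: h=7, probe 7,8,11 -> slot 11
326: h=7, probe 7,8,11,3 -> slot 3
Table: [714, —, —, 326, —, —, —, 14, 300, 555, —, 404, 580]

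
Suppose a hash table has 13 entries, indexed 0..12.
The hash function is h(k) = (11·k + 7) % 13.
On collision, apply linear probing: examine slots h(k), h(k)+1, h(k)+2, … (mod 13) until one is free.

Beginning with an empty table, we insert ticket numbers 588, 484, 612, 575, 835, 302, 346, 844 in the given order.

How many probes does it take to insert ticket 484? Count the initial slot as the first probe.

2

Insert 588: h=1, slot 1 empty → index 1.
Insert 484: h=1, slot 1 occupied → index 2.
Insert 612: h=5, slot 5 empty → index 5.
Insert 575: h=1, slots 1,2 occupied → index 3.
Insert 835: h=1, slots 1,2,3 occupied → index 4.
Insert 302: h=1, slots 1,2,3,4,5 occupied → index 6.
Insert 346: h=4, slots 4,5,6 occupied → index 7.
Insert 844: h=9, slot 9 empty → index 9.
Table: [-, 588, 484, 575, 835, 612, 302, 346, -, 844, -, -, -]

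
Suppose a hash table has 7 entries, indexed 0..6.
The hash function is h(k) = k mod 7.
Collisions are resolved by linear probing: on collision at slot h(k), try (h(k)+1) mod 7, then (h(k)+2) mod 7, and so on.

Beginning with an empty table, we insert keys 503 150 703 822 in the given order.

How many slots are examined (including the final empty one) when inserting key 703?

503: h=6 -> slot 6
150: h=3 -> slot 3
703: h=3, probe 3,4 -> slot 4
822: h=3, probe 3,4,5 -> slot 5
Table: [., ., ., 150, 703, 822, 503]

2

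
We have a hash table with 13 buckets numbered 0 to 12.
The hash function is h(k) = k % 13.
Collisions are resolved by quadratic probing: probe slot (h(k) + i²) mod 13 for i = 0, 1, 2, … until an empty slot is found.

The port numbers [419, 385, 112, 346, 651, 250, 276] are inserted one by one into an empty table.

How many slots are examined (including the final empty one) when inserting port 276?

3

419 hashes to 3; slot 3 is free => place at 3.
385 hashes to 8; slot 8 is free => place at 8.
112 hashes to 8; 8 taken => place at 9.
346 hashes to 8; 8,9 taken => place at 12.
651 hashes to 1; slot 1 is free => place at 1.
250 hashes to 3; 3 taken => place at 4.
276 hashes to 3; 3,4 taken => place at 7.
Table: [_, 651, _, 419, 250, _, _, 276, 385, 112, _, _, 346]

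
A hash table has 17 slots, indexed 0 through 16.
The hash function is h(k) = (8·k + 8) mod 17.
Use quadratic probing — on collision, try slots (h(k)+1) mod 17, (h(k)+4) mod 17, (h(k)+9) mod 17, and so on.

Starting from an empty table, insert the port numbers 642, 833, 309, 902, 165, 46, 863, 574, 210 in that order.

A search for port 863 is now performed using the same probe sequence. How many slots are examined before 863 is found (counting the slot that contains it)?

2

642: h=10 => slot 10
833: h=8 => slot 8
309: h=15 => slot 15
902: h=16 => slot 16
165: h=2 => slot 2
46: h=2, probe 2,3 => slot 3
863: h=10, probe 10,11 => slot 11
574: h=10, probe 10,11,14 => slot 14
210: h=5 => slot 5
Table: [—, —, 165, 46, —, 210, —, —, 833, —, 642, 863, —, —, 574, 309, 902]
Lookup 863: h=10, probe 10,11 → found at 11.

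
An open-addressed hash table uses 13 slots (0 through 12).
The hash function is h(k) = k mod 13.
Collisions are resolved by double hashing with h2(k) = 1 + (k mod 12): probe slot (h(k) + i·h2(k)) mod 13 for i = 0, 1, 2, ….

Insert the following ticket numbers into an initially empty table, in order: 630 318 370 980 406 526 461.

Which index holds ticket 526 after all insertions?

2

630 hashes to 6; slot 6 is free => place at 6.
318 hashes to 6, h2=7; 6 taken => place at 0.
370 hashes to 6, h2=11; 6 taken => place at 4.
980 hashes to 5; slot 5 is free => place at 5.
406 hashes to 3; slot 3 is free => place at 3.
526 hashes to 6, h2=11; 6,4 taken => place at 2.
461 hashes to 6, h2=6; 6 taken => place at 12.
Table: [318, ., 526, 406, 370, 980, 630, ., ., ., ., ., 461]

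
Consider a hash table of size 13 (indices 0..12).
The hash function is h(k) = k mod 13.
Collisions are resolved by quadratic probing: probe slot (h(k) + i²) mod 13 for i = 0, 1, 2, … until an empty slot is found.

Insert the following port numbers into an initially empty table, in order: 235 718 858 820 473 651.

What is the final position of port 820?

2

235: h=1 → slot 1
718: h=3 → slot 3
858: h=0 → slot 0
820: h=1, probe 1,2 → slot 2
473: h=5 → slot 5
651: h=1, probe 1,2,5,10 → slot 10
Table: [858, 235, 820, 718, —, 473, —, —, —, —, 651, —, —]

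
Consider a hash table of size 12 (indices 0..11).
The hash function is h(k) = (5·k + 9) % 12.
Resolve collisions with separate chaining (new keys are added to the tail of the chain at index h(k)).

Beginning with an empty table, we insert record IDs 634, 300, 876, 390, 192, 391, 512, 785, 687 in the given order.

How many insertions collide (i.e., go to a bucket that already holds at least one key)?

2

Insert 634: h=11, bucket 11 empty → new chain.
Insert 300: h=9, bucket 9 empty → new chain.
Insert 876: h=9, bucket 9 nonempty → append to chain.
Insert 390: h=3, bucket 3 empty → new chain.
Insert 192: h=9, bucket 9 nonempty → append to chain.
Insert 391: h=8, bucket 8 empty → new chain.
Insert 512: h=1, bucket 1 empty → new chain.
Insert 785: h=10, bucket 10 empty → new chain.
Insert 687: h=0, bucket 0 empty → new chain.
Final buckets:
0: 687
1: 512
2: -
3: 390
4: -
5: -
6: -
7: -
8: 391
9: 300 -> 876 -> 192
10: 785
11: 634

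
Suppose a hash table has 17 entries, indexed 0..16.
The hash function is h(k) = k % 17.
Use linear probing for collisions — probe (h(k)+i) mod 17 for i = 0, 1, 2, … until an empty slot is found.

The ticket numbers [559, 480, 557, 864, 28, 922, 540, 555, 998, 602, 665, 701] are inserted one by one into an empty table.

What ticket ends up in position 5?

559: h=15 → slot 15
480: h=4 → slot 4
557: h=13 → slot 13
864: h=14 → slot 14
28: h=11 → slot 11
922: h=4, probe 4,5 → slot 5
540: h=13, probe 13,14,15,16 → slot 16
555: h=11, probe 11,12 → slot 12
998: h=12, probe 12,13,14,15,16,0 → slot 0
602: h=7 → slot 7
665: h=2 → slot 2
701: h=4, probe 4,5,6 → slot 6
Table: [998, ., 665, ., 480, 922, 701, 602, ., ., ., 28, 555, 557, 864, 559, 540]

922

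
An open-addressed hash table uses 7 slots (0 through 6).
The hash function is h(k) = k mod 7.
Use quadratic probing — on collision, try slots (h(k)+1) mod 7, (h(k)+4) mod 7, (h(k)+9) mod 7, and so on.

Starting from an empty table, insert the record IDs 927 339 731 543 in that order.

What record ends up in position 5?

543

Insert 927: h=3, slot 3 empty => index 3.
Insert 339: h=3, slot 3 occupied => index 4.
Insert 731: h=3, slots 3,4 occupied => index 0.
Insert 543: h=4, slot 4 occupied => index 5.
Table: [731, ∅, ∅, 927, 339, 543, ∅]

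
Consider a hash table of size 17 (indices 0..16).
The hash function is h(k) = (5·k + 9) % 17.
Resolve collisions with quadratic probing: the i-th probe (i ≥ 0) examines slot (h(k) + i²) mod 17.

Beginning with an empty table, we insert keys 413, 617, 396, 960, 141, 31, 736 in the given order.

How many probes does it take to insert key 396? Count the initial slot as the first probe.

3

413 hashes to 0; slot 0 is free => place at 0.
617 hashes to 0; 0 taken => place at 1.
396 hashes to 0; 0,1 taken => place at 4.
960 hashes to 15; slot 15 is free => place at 15.
141 hashes to 0; 0,1,4 taken => place at 9.
31 hashes to 11; slot 11 is free => place at 11.
736 hashes to 0; 0,1,4,9 taken => place at 16.
Table: [413, 617, —, —, 396, —, —, —, —, 141, —, 31, —, —, —, 960, 736]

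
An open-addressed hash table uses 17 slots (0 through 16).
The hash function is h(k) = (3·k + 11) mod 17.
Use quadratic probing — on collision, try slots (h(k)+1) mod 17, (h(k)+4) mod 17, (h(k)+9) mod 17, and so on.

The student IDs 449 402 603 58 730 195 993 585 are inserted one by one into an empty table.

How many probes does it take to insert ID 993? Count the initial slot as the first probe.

4

449 hashes to 15; slot 15 is free => place at 15.
402 hashes to 10; slot 10 is free => place at 10.
603 hashes to 1; slot 1 is free => place at 1.
58 hashes to 15; 15 taken => place at 16.
730 hashes to 8; slot 8 is free => place at 8.
195 hashes to 1; 1 taken => place at 2.
993 hashes to 15; 15,16,2 taken => place at 7.
585 hashes to 15; 15,16,2,7 taken => place at 14.
Table: [∅, 603, 195, ∅, ∅, ∅, ∅, 993, 730, ∅, 402, ∅, ∅, ∅, 585, 449, 58]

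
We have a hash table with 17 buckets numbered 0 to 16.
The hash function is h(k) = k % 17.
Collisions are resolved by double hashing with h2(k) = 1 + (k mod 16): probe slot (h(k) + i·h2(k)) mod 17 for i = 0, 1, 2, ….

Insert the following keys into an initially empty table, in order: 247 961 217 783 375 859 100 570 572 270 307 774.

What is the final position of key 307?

247: h=9 => slot 9
961: h=9, h2=2, probe 9,11 => slot 11
217: h=13 => slot 13
783: h=1 => slot 1
375: h=1, h2=8, probe 1,9,0 => slot 0
859: h=9, h2=12, probe 9,4 => slot 4
100: h=15 => slot 15
570: h=9, h2=11, probe 9,3 => slot 3
572: h=11, h2=13, probe 11,7 => slot 7
270: h=15, h2=15, probe 15,13,11,9,7,5 => slot 5
307: h=1, h2=4, probe 1,5,9,13,0,4,8 => slot 8
774: h=9, h2=7, probe 9,16 => slot 16
Table: [375, 783, -, 570, 859, 270, -, 572, 307, 247, -, 961, -, 217, -, 100, 774]

8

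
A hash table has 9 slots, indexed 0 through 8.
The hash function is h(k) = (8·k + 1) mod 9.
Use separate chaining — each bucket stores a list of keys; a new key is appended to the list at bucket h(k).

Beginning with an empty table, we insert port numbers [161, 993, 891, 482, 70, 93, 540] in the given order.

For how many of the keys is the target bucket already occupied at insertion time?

2

Insert 161: h=2, bucket 2 empty → new chain.
Insert 993: h=7, bucket 7 empty → new chain.
Insert 891: h=1, bucket 1 empty → new chain.
Insert 482: h=5, bucket 5 empty → new chain.
Insert 70: h=3, bucket 3 empty → new chain.
Insert 93: h=7, bucket 7 nonempty → append to chain.
Insert 540: h=1, bucket 1 nonempty → append to chain.
Final buckets:
0: _
1: 891 -> 540
2: 161
3: 70
4: _
5: 482
6: _
7: 993 -> 93
8: _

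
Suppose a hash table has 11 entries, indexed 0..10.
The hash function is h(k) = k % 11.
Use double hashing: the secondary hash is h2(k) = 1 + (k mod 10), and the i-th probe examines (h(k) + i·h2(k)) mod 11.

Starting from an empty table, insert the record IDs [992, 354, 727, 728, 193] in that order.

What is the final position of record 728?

Insert 992: h=2, slot 2 empty → index 2.
Insert 354: h=2, h2=5, slot 2 occupied → index 7.
Insert 727: h=1, slot 1 empty → index 1.
Insert 728: h=2, h2=9, slot 2 occupied → index 0.
Insert 193: h=6, slot 6 empty → index 6.
Table: [728, 727, 992, ., ., ., 193, 354, ., ., .]

0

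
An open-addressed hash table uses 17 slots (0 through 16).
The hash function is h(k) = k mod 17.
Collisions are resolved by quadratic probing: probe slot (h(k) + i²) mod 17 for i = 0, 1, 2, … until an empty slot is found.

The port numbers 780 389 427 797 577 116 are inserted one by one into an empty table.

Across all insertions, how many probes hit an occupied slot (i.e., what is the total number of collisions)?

780: h=15 -> slot 15
389: h=15, probe 15,16 -> slot 16
427: h=2 -> slot 2
797: h=15, probe 15,16,2,7 -> slot 7
577: h=16, probe 16,0 -> slot 0
116: h=14 -> slot 14
Table: [577, -, 427, -, -, -, -, 797, -, -, -, -, -, -, 116, 780, 389]

5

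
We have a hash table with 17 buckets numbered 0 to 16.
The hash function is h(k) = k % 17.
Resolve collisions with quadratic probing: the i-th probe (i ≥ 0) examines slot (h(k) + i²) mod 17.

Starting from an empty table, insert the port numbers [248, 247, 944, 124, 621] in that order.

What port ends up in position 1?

621

248: h=10 → slot 10
247: h=9 → slot 9
944: h=9, probe 9,10,13 → slot 13
124: h=5 → slot 5
621: h=9, probe 9,10,13,1 → slot 1
Table: [∅, 621, ∅, ∅, ∅, 124, ∅, ∅, ∅, 247, 248, ∅, ∅, 944, ∅, ∅, ∅]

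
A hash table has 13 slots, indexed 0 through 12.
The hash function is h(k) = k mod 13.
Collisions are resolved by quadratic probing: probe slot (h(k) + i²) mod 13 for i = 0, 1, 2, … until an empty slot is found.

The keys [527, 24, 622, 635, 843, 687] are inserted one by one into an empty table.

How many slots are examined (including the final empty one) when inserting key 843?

527: h=7 → slot 7
24: h=11 → slot 11
622: h=11, probe 11,12 → slot 12
635: h=11, probe 11,12,2 → slot 2
843: h=11, probe 11,12,2,7,1 → slot 1
687: h=11, probe 11,12,2,7,1,10 → slot 10
Table: [., 843, 635, ., ., ., ., 527, ., ., 687, 24, 622]

5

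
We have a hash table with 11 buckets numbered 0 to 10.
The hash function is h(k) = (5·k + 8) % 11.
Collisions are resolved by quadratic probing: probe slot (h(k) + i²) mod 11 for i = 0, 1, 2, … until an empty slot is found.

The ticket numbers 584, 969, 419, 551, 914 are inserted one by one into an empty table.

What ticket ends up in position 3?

Insert 584: h=2, slot 2 empty => index 2.
Insert 969: h=2, slot 2 occupied => index 3.
Insert 419: h=2, slots 2,3 occupied => index 6.
Insert 551: h=2, slots 2,3,6 occupied => index 0.
Insert 914: h=2, slots 2,3,6,0 occupied => index 7.
Table: [551, ., 584, 969, ., ., 419, 914, ., ., .]

969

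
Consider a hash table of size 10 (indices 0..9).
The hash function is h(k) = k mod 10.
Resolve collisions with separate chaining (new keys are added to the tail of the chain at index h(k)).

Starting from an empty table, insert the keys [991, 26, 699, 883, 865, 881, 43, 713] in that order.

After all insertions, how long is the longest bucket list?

Insert 991: h=1, bucket 1 empty → new chain.
Insert 26: h=6, bucket 6 empty → new chain.
Insert 699: h=9, bucket 9 empty → new chain.
Insert 883: h=3, bucket 3 empty → new chain.
Insert 865: h=5, bucket 5 empty → new chain.
Insert 881: h=1, bucket 1 nonempty → append to chain.
Insert 43: h=3, bucket 3 nonempty → append to chain.
Insert 713: h=3, bucket 3 nonempty → append to chain.
Final buckets:
0: ∅
1: 991 -> 881
2: ∅
3: 883 -> 43 -> 713
4: ∅
5: 865
6: 26
7: ∅
8: ∅
9: 699

3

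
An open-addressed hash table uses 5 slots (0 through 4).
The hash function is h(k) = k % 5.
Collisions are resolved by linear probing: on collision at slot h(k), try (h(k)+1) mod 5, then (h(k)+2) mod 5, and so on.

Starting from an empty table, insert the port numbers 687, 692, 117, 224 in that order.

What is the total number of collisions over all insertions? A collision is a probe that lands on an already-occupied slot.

687: h=2 → slot 2
692: h=2, probe 2,3 → slot 3
117: h=2, probe 2,3,4 → slot 4
224: h=4, probe 4,0 → slot 0
Table: [224, _, 687, 692, 117]

4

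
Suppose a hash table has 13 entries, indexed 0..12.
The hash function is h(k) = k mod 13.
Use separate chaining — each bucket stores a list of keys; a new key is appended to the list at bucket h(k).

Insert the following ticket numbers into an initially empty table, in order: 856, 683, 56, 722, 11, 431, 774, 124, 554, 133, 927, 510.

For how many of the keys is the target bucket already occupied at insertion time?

856 -> bucket 11
683 -> bucket 7
56 -> bucket 4
722 -> bucket 7 (collision)
11 -> bucket 11 (collision)
431 -> bucket 2
774 -> bucket 7 (collision)
124 -> bucket 7 (collision)
554 -> bucket 8
133 -> bucket 3
927 -> bucket 4 (collision)
510 -> bucket 3 (collision)
Final buckets:
0: -
1: -
2: 431
3: 133 -> 510
4: 56 -> 927
5: -
6: -
7: 683 -> 722 -> 774 -> 124
8: 554
9: -
10: -
11: 856 -> 11
12: -

6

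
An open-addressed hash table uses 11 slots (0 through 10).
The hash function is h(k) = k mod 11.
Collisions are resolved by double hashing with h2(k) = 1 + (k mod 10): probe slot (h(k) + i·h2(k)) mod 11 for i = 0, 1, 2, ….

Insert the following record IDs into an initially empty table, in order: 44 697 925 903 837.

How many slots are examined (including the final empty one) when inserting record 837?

44: h=0 → slot 0
697: h=4 → slot 4
925: h=1 → slot 1
903: h=1, h2=4, probe 1,5 → slot 5
837: h=1, h2=8, probe 1,9 → slot 9
Table: [44, 925, -, -, 697, 903, -, -, -, 837, -]

2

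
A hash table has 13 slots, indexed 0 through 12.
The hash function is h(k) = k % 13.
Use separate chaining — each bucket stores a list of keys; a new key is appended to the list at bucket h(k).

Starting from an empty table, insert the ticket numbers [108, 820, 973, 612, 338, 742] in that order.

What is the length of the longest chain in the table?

3

108 → bucket 4
820 → bucket 1
973 → bucket 11
612 → bucket 1 (collision)
338 → bucket 0
742 → bucket 1 (collision)
Final buckets:
0: 338
1: 820 -> 612 -> 742
2: -
3: -
4: 108
5: -
6: -
7: -
8: -
9: -
10: -
11: 973
12: -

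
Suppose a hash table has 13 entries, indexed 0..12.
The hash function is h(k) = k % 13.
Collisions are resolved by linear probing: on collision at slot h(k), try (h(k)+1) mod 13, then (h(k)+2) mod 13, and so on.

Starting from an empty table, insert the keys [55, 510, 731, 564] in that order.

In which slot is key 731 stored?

55: h=3 → slot 3
510: h=3, probe 3,4 → slot 4
731: h=3, probe 3,4,5 → slot 5
564: h=5, probe 5,6 → slot 6
Table: [-, -, -, 55, 510, 731, 564, -, -, -, -, -, -]

5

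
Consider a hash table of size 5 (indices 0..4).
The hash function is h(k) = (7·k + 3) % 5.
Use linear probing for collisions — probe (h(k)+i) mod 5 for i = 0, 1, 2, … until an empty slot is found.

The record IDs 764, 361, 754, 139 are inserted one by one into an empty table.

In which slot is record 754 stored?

764 hashes to 1; slot 1 is free -> place at 1.
361 hashes to 0; slot 0 is free -> place at 0.
754 hashes to 1; 1 taken -> place at 2.
139 hashes to 1; 1,2 taken -> place at 3.
Table: [361, 764, 754, 139, —]

2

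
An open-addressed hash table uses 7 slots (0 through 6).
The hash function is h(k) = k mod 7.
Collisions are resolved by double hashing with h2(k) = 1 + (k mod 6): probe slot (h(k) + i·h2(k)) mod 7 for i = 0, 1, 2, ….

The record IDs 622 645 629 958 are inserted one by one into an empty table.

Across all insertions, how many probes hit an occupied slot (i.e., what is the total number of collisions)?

2

622 hashes to 6; slot 6 is free => place at 6.
645 hashes to 1; slot 1 is free => place at 1.
629 hashes to 6, h2=6; 6 taken => place at 5.
958 hashes to 6, h2=5; 6 taken => place at 4.
Table: [-, 645, -, -, 958, 629, 622]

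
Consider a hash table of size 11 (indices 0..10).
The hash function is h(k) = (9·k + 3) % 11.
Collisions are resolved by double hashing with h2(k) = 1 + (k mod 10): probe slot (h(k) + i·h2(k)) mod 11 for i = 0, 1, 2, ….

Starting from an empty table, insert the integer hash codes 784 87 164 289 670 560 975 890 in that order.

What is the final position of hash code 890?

1

Insert 784: h=8, slot 8 empty => index 8.
Insert 87: h=5, slot 5 empty => index 5.
Insert 164: h=5, h2=5, slot 5 occupied => index 10.
Insert 289: h=8, h2=10, slot 8 occupied => index 7.
Insert 670: h=5, h2=1, slot 5 occupied => index 6.
Insert 560: h=5, h2=1, slots 5,6,7,8 occupied => index 9.
Insert 975: h=0, slot 0 empty => index 0.
Insert 890: h=5, h2=1, slots 5,6,7,8,9,10,0 occupied => index 1.
Table: [975, 890, -, -, -, 87, 670, 289, 784, 560, 164]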